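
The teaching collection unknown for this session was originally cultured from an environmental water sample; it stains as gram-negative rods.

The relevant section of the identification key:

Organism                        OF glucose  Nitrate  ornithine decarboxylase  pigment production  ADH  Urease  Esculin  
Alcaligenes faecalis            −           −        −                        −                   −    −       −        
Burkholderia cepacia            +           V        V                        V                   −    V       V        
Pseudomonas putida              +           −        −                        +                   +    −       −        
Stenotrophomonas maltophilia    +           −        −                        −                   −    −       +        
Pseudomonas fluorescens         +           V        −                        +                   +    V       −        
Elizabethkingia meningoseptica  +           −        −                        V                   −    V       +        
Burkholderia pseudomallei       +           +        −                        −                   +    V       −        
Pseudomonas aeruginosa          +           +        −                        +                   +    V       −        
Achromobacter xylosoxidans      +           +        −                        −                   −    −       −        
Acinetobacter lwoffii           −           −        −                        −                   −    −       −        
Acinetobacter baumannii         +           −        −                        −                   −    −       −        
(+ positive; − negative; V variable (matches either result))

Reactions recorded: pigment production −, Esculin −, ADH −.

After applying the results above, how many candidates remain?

pigment production −: excludes Pseudomonas putida, Pseudomonas fluorescens, Pseudomonas aeruginosa — 8 left.
ADH −: excludes Burkholderia pseudomallei — 7 left.
Esculin −: excludes Stenotrophomonas maltophilia, Elizabethkingia meningoseptica — 5 left.
Still consistent: Achromobacter xylosoxidans, Acinetobacter baumannii, Acinetobacter lwoffii, Alcaligenes faecalis, Burkholderia cepacia.

5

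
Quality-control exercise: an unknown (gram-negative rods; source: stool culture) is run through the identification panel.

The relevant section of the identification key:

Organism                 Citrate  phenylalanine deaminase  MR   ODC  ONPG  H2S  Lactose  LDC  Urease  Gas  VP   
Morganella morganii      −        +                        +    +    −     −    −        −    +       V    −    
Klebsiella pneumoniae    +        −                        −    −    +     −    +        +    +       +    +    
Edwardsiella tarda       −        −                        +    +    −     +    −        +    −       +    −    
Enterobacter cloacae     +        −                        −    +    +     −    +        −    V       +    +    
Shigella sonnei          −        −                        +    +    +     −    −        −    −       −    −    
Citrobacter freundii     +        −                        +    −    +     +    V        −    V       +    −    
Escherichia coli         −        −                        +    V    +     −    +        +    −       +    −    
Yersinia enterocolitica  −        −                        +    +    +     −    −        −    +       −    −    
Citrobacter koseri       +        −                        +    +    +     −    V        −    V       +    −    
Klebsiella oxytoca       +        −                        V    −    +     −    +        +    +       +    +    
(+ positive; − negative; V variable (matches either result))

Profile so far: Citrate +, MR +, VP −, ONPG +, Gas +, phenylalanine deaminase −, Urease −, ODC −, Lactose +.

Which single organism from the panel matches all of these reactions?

Citrobacter freundii

VP −: excludes Klebsiella pneumoniae, Enterobacter cloacae, Klebsiella oxytoca — 7 left.
phenylalanine deaminase −: excludes Morganella morganii — 6 left.
MR +: all 6 remaining candidates are consistent.
Citrate +: excludes Edwardsiella tarda, Shigella sonnei, Escherichia coli, Yersinia enterocolitica — 2 left.
ONPG +: all 2 remaining candidates are consistent.
Urease −: all 2 remaining candidates are consistent.
Gas +: all 2 remaining candidates are consistent.
Lactose +: all 2 remaining candidates are consistent.
ODC −: excludes Citrobacter koseri — 1 left.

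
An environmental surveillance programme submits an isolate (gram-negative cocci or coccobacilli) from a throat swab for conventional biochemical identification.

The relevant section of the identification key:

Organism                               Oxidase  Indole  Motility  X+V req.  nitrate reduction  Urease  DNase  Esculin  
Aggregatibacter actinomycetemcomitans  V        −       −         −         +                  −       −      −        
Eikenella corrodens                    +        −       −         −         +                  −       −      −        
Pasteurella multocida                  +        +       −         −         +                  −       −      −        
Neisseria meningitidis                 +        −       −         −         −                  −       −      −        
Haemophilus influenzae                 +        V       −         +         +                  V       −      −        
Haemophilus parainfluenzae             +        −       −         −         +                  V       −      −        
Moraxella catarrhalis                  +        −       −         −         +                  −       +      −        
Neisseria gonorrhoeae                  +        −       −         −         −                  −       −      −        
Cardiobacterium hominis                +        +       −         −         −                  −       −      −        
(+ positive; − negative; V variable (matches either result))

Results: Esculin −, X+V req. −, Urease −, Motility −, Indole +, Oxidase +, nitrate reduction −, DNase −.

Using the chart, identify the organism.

Cardiobacterium hominis

Indole +: excludes 6 organisms — 3 left.
Urease −: all 3 remaining candidates are consistent.
Oxidase +: all 3 remaining candidates are consistent.
nitrate reduction −: excludes Pasteurella multocida, Haemophilus influenzae — 1 left.
X+V req. −: the one remaining candidate is consistent.
Motility −: the one remaining candidate is consistent.
Esculin −: the one remaining candidate is consistent.
DNase −: the one remaining candidate is consistent.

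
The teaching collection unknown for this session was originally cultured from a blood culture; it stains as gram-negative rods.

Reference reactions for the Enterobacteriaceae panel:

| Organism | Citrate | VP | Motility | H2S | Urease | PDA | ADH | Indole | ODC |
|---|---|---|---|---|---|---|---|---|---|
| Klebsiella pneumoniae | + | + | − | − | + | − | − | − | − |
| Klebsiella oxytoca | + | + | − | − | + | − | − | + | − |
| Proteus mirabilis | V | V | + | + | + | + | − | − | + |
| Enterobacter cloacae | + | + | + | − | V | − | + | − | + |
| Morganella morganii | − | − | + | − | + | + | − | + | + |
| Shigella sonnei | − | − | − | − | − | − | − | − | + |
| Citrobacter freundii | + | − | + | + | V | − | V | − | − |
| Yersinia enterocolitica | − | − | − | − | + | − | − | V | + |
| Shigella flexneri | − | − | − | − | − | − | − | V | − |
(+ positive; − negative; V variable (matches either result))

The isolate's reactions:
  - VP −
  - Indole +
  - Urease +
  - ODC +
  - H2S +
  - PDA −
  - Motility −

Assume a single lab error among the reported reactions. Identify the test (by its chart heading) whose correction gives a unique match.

As reported, no row in the chart matches all 7 reactions.
Reversing H2S (to −) → unique match: Yersinia enterocolitica.
Reversing PDA → still no organism matches.
Reversing Motility → still no organism matches.
Reversing ODC → still no organism matches.
Reversing VP → still no organism matches.
Reversing Indole → still no organism matches.
Reversing Urease → still no organism matches.

H2S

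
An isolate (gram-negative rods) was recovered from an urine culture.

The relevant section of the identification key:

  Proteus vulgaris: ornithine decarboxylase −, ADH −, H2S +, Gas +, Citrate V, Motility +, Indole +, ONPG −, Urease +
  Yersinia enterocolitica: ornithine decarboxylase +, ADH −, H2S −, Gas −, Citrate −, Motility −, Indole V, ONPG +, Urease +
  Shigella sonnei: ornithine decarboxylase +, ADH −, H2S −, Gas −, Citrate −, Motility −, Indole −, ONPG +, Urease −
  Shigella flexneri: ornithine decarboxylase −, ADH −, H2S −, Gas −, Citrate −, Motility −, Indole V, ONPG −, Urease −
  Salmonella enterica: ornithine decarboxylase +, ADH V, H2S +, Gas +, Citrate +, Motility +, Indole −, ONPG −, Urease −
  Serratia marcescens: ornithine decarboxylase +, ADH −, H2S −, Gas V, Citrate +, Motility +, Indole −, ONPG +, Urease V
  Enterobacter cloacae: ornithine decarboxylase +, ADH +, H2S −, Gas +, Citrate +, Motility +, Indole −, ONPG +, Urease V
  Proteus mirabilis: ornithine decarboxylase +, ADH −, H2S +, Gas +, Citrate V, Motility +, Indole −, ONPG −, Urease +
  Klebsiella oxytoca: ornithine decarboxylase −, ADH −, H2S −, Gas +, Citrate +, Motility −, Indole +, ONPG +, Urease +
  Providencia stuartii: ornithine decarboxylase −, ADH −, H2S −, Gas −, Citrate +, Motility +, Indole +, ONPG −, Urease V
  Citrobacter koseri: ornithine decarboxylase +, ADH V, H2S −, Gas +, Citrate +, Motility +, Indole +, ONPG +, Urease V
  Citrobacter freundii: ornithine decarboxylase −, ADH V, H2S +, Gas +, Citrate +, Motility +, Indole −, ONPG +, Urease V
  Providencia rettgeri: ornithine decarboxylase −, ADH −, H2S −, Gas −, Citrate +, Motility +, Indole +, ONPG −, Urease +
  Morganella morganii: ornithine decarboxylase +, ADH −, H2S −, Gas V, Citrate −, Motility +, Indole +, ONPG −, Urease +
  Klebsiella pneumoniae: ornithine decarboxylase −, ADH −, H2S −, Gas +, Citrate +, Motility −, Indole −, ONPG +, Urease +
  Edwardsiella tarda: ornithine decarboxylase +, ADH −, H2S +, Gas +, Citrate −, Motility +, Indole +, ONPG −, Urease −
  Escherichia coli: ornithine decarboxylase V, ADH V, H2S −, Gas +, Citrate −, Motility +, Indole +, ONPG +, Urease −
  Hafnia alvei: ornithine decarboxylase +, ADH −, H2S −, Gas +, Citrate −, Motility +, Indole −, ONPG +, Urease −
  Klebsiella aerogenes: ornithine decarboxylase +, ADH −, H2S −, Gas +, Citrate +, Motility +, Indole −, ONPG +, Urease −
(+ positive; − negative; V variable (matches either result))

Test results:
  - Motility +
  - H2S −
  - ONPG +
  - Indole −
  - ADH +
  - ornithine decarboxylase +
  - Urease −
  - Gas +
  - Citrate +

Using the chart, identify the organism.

H2S −: excludes 5 organisms — 14 left.
Gas +: excludes 5 organisms — 9 left.
Motility +: excludes Klebsiella oxytoca, Klebsiella pneumoniae — 7 left.
ONPG +: excludes Morganella morganii — 6 left.
Citrate +: excludes Escherichia coli, Hafnia alvei — 4 left.
Indole −: excludes Citrobacter koseri — 3 left.
ADH +: excludes Serratia marcescens, Klebsiella aerogenes — 1 left.
ornithine decarboxylase +: the one remaining candidate is consistent.
Urease −: the one remaining candidate is consistent.

Enterobacter cloacae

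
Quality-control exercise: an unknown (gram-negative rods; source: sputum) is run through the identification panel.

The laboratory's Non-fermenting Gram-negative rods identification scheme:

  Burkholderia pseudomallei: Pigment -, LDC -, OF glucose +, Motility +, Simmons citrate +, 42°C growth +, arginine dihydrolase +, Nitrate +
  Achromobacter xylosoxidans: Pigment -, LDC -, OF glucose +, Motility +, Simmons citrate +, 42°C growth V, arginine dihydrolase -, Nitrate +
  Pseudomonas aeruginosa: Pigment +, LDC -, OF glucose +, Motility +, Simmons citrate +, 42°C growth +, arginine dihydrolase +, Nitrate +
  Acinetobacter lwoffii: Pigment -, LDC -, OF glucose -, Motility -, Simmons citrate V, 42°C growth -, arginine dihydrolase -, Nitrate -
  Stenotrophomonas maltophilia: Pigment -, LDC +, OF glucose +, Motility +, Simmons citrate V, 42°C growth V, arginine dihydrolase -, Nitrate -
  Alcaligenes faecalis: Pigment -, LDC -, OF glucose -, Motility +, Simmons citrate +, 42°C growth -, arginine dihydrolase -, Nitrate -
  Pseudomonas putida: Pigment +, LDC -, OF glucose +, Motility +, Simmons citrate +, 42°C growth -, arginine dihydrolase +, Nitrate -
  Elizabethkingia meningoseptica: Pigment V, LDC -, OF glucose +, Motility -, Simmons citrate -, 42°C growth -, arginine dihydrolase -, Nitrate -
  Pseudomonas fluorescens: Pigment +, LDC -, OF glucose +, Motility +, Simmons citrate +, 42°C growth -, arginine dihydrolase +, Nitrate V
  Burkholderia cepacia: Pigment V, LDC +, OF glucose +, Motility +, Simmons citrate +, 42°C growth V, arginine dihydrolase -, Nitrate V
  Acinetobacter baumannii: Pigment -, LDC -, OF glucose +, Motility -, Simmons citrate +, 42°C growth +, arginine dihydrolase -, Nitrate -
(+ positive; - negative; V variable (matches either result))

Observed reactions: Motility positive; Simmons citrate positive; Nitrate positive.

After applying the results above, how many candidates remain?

5

Simmons citrate +: excludes Elizabethkingia meningoseptica — 10 left.
Motility +: excludes Acinetobacter lwoffii, Acinetobacter baumannii — 8 left.
Nitrate +: excludes Stenotrophomonas maltophilia, Alcaligenes faecalis, Pseudomonas putida — 5 left.
Still consistent: Achromobacter xylosoxidans, Burkholderia cepacia, Burkholderia pseudomallei, Pseudomonas aeruginosa, Pseudomonas fluorescens.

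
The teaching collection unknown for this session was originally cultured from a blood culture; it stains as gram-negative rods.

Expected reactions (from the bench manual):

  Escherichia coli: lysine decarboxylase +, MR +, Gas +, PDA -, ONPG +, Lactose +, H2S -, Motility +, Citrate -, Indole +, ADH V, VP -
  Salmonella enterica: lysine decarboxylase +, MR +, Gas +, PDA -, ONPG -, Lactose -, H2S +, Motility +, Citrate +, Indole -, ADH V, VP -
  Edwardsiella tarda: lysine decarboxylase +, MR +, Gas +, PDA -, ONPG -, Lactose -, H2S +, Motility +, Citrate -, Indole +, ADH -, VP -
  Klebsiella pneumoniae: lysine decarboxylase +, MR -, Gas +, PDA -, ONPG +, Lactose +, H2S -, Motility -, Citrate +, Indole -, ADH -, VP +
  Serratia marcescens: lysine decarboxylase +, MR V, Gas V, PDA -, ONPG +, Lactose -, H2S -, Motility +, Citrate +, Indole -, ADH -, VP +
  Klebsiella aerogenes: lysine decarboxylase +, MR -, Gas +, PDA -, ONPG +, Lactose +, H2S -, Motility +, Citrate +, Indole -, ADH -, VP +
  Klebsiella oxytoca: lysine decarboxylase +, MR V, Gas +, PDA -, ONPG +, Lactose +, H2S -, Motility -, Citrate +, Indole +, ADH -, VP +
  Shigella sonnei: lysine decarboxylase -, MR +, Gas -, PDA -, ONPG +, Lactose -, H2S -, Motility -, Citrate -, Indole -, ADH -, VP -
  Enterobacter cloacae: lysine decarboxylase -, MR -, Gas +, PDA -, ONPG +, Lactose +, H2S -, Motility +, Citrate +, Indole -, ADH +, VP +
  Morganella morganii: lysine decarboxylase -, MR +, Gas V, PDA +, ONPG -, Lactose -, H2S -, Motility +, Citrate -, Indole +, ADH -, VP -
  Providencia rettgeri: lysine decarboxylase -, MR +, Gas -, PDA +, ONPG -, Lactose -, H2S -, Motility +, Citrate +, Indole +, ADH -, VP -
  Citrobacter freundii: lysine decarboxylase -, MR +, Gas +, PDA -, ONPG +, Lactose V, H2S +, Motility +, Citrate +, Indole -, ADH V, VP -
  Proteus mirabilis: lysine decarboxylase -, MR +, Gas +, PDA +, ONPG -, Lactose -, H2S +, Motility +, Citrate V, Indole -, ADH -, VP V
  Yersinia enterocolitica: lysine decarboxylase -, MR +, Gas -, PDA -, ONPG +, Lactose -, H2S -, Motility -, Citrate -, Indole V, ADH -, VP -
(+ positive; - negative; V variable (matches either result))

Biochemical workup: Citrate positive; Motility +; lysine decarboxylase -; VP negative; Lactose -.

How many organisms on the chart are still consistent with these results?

lysine decarboxylase -: excludes 7 organisms — 7 left.
VP -: excludes Enterobacter cloacae — 6 left.
Motility +: excludes Shigella sonnei, Yersinia enterocolitica — 4 left.
Lactose -: all 4 remaining candidates are consistent.
Citrate +: excludes Morganella morganii — 3 left.
Still consistent: Citrobacter freundii, Proteus mirabilis, Providencia rettgeri.

3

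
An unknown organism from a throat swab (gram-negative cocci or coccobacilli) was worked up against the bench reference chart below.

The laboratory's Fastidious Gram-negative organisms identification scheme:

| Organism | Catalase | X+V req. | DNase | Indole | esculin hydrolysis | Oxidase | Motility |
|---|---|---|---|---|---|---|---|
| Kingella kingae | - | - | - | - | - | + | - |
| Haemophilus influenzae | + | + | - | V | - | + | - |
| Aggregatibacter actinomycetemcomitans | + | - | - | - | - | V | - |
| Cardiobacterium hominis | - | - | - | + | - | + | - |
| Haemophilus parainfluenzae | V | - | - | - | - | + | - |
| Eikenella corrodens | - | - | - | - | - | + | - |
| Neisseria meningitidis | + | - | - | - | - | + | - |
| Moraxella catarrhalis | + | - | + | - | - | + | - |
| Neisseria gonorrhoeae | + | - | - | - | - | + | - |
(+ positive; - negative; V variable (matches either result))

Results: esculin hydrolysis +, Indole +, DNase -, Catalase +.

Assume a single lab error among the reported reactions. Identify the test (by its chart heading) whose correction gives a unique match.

esculin hydrolysis

As reported, no row in the chart matches all 4 reactions.
Reversing DNase → still no organism matches.
Reversing Indole → still no organism matches.
Reversing esculin hydrolysis (to -) → unique match: Haemophilus influenzae.
Reversing Catalase → still no organism matches.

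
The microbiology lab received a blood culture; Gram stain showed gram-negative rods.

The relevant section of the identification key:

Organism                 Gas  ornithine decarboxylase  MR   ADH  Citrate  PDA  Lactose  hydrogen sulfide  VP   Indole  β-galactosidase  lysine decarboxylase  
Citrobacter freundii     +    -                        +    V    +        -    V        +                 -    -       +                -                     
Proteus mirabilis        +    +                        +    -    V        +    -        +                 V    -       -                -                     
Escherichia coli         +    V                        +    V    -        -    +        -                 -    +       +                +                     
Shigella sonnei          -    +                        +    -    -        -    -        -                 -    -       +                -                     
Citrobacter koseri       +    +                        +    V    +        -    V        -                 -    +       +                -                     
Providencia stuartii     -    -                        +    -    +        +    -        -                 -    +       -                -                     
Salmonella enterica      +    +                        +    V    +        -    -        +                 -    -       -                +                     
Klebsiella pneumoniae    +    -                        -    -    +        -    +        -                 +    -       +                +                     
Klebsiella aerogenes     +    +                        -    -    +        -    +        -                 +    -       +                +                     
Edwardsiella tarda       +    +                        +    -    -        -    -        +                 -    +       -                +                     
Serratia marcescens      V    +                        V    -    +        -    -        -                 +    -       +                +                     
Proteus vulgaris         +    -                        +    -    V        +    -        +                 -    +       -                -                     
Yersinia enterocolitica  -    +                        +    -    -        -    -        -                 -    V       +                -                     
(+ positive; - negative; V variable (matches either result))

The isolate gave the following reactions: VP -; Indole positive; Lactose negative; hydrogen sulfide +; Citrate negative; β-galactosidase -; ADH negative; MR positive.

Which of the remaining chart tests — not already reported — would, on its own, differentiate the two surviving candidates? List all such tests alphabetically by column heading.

lysine decarboxylase, ornithine decarboxylase, PDA

hydrogen sulfide +: excludes 8 organisms — 5 left.
Citrate -: excludes Citrobacter freundii, Salmonella enterica — 3 left.
VP -: all 3 remaining candidates are consistent.
MR +: all 3 remaining candidates are consistent.
β-galactosidase -: all 3 remaining candidates are consistent.
Lactose -: all 3 remaining candidates are consistent.
ADH -: all 3 remaining candidates are consistent.
Indole +: excludes Proteus mirabilis — 2 left.
Two candidates remain: Edwardsiella tarda and Proteus vulgaris.
  Gas: + vs + — same for both, does not separate.
  ornithine decarboxylase: Edwardsiella tarda +, Proteus vulgaris - — discriminates.
  PDA: Edwardsiella tarda -, Proteus vulgaris + — discriminates.
  lysine decarboxylase: Edwardsiella tarda +, Proteus vulgaris - — discriminates.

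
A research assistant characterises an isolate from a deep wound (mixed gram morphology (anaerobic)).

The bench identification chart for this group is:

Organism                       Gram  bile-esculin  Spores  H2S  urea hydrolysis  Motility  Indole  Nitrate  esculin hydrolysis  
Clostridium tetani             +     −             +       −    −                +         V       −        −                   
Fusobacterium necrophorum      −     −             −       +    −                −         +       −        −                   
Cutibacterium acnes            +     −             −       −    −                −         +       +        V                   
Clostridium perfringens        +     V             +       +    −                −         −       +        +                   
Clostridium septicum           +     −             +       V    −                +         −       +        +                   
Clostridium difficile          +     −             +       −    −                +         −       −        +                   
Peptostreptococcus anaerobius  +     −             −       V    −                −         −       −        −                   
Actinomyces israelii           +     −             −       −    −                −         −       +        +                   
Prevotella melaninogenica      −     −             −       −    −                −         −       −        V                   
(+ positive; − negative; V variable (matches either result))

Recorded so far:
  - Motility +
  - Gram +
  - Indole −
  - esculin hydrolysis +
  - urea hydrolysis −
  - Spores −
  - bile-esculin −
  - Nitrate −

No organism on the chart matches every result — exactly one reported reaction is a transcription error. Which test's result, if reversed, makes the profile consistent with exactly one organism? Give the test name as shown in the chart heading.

As reported, no row in the chart matches all 8 reactions.
Reversing Motility → still no organism matches.
Reversing esculin hydrolysis → still no organism matches.
Reversing Nitrate → still no organism matches.
Reversing Gram → still no organism matches.
Reversing urea hydrolysis → still no organism matches.
Reversing Indole → still no organism matches.
Reversing bile-esculin → still no organism matches.
Reversing Spores (to +) → unique match: Clostridium difficile.

Spores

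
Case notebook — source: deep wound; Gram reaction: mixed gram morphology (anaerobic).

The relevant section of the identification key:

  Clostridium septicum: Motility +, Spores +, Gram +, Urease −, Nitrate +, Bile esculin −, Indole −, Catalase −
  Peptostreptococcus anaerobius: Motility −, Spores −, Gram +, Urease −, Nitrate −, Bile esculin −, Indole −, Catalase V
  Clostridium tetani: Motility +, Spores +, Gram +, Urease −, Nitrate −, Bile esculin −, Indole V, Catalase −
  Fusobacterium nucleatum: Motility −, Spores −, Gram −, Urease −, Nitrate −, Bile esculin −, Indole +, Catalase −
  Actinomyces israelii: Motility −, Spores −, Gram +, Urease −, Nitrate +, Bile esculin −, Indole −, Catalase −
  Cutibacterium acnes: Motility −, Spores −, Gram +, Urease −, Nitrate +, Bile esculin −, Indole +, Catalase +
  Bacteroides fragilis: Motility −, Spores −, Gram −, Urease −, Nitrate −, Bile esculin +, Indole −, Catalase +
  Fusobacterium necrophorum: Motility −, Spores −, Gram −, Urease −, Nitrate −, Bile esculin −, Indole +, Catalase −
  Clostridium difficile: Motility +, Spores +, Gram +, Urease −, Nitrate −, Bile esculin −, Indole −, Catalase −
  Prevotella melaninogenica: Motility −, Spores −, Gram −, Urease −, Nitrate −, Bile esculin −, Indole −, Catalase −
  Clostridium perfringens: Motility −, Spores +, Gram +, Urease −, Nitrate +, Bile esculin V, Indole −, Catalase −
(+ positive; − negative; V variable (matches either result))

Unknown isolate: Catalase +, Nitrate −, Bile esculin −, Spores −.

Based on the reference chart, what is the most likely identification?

Peptostreptococcus anaerobius

Nitrate −: excludes Clostridium septicum, Actinomyces israelii, Cutibacterium acnes, Clostridium perfringens — 7 left.
Catalase +: excludes 5 organisms — 2 left.
Bile esculin −: excludes Bacteroides fragilis — 1 left.
Spores −: the one remaining candidate is consistent.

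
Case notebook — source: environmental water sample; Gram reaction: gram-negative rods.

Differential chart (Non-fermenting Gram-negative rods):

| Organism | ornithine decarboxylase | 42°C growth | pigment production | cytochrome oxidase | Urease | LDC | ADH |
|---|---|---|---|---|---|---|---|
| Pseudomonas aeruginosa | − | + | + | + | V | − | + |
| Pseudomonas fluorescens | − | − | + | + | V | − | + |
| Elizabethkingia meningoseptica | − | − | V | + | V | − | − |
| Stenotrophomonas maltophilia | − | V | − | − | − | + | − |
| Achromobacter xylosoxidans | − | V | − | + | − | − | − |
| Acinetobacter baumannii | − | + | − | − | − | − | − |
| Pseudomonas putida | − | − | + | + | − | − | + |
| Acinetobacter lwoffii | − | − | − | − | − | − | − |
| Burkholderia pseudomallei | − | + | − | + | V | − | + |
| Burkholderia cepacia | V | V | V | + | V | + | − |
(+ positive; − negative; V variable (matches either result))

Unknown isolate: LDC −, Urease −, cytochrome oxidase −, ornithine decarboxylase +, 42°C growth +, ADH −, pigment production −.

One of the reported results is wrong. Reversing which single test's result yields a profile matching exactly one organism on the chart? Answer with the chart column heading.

ornithine decarboxylase

As reported, no row in the chart matches all 7 reactions.
Reversing LDC → still no organism matches.
Reversing ornithine decarboxylase (to −) → unique match: Acinetobacter baumannii.
Reversing cytochrome oxidase → still no organism matches.
Reversing pigment production → still no organism matches.
Reversing Urease → still no organism matches.
Reversing 42°C growth → still no organism matches.
Reversing ADH → still no organism matches.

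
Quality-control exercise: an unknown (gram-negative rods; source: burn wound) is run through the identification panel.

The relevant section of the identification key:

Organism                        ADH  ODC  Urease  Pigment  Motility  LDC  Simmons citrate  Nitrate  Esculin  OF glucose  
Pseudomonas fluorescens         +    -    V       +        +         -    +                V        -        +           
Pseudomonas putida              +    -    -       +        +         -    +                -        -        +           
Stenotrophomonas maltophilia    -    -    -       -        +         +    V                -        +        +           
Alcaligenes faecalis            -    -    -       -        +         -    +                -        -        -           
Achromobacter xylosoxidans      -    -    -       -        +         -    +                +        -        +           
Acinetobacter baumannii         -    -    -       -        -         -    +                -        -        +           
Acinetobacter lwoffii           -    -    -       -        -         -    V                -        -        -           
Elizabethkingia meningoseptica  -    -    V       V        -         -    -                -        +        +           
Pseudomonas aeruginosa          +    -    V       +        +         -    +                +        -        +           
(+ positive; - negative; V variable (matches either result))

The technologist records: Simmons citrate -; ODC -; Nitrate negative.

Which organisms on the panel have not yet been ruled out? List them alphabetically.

ODC -: all 9 remaining candidates are consistent.
Simmons citrate -: excludes 6 organisms — 3 left.
Nitrate -: all 3 remaining candidates are consistent.

Acinetobacter lwoffii, Elizabethkingia meningoseptica, Stenotrophomonas maltophilia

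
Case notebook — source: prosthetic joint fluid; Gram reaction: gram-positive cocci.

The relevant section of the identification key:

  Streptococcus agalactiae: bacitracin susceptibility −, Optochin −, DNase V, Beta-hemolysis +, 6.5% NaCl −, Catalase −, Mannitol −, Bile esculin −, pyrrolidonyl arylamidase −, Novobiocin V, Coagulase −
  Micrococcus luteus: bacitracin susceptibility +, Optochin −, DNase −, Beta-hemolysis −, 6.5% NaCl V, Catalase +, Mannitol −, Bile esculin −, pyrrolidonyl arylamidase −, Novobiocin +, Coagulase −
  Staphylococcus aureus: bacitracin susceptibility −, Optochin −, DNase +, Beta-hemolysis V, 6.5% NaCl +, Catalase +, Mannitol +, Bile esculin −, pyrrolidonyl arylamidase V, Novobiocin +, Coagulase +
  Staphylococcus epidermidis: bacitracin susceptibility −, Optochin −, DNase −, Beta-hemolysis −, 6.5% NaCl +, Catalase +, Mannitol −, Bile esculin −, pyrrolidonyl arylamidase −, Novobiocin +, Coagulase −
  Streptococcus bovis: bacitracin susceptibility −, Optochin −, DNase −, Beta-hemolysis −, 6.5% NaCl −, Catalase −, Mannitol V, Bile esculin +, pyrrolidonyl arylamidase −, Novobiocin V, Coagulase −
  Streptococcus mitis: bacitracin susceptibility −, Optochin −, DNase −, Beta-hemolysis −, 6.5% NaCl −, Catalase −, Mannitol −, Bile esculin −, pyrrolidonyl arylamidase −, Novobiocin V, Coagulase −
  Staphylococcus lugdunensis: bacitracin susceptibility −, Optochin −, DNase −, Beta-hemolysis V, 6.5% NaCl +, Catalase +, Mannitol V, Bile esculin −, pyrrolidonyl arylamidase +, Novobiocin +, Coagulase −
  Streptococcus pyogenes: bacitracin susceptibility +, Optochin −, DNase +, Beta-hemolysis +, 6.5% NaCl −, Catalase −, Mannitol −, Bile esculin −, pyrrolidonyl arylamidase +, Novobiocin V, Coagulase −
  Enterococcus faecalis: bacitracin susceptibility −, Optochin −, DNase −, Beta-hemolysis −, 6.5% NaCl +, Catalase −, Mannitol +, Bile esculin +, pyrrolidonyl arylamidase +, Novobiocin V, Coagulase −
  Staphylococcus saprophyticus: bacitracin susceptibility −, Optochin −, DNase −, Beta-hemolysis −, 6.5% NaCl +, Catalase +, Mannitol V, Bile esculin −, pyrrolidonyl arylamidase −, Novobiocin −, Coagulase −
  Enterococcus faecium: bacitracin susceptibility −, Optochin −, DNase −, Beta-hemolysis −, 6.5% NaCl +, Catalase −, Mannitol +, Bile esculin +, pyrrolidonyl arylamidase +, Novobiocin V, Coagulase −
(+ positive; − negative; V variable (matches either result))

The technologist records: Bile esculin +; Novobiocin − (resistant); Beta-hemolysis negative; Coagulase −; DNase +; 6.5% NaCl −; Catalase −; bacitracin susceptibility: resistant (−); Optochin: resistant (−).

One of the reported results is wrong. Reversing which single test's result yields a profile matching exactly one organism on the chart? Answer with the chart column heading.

DNase

As reported, no row in the chart matches all 9 reactions.
Reversing Beta-hemolysis → still no organism matches.
Reversing 6.5% NaCl → still no organism matches.
Reversing Optochin → still no organism matches.
Reversing Bile esculin → still no organism matches.
Reversing Novobiocin → still no organism matches.
Reversing bacitracin susceptibility → still no organism matches.
Reversing Catalase → still no organism matches.
Reversing DNase (to −) → unique match: Streptococcus bovis.
Reversing Coagulase → still no organism matches.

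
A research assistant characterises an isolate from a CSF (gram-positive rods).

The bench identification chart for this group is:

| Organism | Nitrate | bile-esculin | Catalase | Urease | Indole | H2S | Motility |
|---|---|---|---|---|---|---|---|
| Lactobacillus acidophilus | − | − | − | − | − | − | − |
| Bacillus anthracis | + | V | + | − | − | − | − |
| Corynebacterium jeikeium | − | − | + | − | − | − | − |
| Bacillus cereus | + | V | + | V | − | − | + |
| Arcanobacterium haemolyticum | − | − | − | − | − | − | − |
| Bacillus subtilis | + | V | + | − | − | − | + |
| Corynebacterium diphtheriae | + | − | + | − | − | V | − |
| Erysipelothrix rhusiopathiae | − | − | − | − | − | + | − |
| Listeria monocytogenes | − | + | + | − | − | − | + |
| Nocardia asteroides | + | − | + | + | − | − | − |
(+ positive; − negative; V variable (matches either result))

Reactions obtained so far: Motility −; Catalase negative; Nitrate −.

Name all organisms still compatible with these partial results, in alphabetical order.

Nitrate −: excludes 5 organisms — 5 left.
Motility −: excludes Listeria monocytogenes — 4 left.
Catalase −: excludes Corynebacterium jeikeium — 3 left.

Arcanobacterium haemolyticum, Erysipelothrix rhusiopathiae, Lactobacillus acidophilus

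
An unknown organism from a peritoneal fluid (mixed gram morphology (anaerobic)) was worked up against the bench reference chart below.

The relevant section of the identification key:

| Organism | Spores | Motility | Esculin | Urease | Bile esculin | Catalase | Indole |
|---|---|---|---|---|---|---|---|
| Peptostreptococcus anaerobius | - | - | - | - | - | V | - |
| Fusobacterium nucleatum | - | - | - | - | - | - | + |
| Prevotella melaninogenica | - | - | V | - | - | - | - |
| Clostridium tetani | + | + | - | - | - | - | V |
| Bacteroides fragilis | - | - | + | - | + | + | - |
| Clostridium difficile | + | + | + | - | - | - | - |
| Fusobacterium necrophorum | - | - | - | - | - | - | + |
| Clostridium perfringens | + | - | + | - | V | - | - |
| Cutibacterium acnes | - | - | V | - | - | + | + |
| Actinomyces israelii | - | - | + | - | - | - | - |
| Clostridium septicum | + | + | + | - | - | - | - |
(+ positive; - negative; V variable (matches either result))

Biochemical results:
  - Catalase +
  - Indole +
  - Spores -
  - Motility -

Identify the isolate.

Spores -: excludes Clostridium tetani, Clostridium difficile, Clostridium perfringens, Clostridium septicum — 7 left.
Motility -: all 7 remaining candidates are consistent.
Catalase +: excludes Fusobacterium nucleatum, Prevotella melaninogenica, Fusobacterium necrophorum, Actinomyces israelii — 3 left.
Indole +: excludes Peptostreptococcus anaerobius, Bacteroides fragilis — 1 left.

Cutibacterium acnes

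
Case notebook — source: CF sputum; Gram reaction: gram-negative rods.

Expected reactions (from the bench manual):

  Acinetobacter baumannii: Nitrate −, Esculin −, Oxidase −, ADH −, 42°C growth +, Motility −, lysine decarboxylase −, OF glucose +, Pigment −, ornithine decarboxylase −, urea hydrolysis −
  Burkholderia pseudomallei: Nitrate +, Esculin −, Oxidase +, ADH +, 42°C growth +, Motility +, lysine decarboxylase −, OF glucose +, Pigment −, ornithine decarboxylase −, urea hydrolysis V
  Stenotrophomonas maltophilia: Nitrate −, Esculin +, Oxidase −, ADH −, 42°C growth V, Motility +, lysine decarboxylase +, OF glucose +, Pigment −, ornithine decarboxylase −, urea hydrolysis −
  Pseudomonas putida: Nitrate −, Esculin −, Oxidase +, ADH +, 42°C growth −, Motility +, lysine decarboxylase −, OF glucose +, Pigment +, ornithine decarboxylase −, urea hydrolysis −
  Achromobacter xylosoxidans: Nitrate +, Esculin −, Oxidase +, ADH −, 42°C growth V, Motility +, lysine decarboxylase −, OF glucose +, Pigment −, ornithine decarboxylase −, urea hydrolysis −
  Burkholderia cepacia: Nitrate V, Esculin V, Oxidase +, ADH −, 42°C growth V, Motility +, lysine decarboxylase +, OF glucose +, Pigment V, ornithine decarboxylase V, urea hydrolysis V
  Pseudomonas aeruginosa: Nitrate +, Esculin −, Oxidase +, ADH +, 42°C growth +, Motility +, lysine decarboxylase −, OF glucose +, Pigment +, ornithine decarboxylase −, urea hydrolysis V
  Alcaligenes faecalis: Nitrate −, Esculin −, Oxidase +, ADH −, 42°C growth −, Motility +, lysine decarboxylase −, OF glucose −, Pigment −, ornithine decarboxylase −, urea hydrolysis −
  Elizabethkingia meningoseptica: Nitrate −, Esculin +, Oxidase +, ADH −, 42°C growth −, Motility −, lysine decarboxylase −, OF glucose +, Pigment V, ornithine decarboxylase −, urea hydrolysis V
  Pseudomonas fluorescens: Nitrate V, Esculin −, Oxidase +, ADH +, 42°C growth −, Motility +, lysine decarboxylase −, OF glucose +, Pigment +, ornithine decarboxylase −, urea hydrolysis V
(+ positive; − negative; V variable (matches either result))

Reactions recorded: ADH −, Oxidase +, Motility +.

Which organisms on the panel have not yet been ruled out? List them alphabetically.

Achromobacter xylosoxidans, Alcaligenes faecalis, Burkholderia cepacia

Motility +: excludes Acinetobacter baumannii, Elizabethkingia meningoseptica — 8 left.
ADH −: excludes Burkholderia pseudomallei, Pseudomonas putida, Pseudomonas aeruginosa, Pseudomonas fluorescens — 4 left.
Oxidase +: excludes Stenotrophomonas maltophilia — 3 left.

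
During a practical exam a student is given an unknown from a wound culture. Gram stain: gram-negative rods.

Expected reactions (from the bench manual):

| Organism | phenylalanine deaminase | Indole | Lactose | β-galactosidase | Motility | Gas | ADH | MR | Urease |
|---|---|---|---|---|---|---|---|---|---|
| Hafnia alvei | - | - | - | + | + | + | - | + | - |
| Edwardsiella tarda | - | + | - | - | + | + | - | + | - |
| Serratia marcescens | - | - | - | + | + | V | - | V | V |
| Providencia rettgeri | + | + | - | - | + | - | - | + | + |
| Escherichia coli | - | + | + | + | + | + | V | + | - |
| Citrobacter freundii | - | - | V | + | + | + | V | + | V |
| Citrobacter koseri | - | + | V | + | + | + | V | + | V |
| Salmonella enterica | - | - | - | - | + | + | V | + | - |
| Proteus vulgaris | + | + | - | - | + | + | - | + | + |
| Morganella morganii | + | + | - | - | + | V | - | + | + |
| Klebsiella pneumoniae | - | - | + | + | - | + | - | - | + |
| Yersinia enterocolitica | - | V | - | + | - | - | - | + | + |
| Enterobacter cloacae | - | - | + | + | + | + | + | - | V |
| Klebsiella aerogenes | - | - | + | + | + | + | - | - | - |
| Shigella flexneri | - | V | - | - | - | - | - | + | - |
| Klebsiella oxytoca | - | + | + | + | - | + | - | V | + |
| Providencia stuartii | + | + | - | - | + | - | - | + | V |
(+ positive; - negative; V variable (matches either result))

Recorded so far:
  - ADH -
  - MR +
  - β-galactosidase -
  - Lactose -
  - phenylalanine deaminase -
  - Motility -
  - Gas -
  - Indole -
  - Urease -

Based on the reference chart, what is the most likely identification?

Shigella flexneri

Indole -: excludes 8 organisms — 9 left.
MR +: excludes Klebsiella pneumoniae, Enterobacter cloacae, Klebsiella aerogenes — 6 left.
Motility -: excludes Hafnia alvei, Serratia marcescens, Citrobacter freundii, Salmonella enterica — 2 left.
Urease -: excludes Yersinia enterocolitica — 1 left.
Gas -: the one remaining candidate is consistent.
ADH -: the one remaining candidate is consistent.
phenylalanine deaminase -: the one remaining candidate is consistent.
Lactose -: the one remaining candidate is consistent.
β-galactosidase -: the one remaining candidate is consistent.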